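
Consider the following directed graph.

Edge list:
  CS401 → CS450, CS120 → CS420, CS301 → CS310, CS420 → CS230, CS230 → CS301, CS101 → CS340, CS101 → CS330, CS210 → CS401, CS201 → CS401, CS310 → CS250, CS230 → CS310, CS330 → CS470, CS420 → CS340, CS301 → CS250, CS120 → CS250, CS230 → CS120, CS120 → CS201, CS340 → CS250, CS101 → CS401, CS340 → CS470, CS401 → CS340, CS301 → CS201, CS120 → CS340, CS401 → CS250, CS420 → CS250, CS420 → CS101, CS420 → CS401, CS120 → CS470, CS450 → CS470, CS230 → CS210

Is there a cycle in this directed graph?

DFS with white/gray/black marking, starting from CS210:
CS210 gray
  CS401 gray
    CS450 gray
      CS470 gray
      CS470 black
    CS450 black
    CS250 gray
    CS250 black
    CS340 gray
      CS340→CS470: CS470 black — skip
      CS340→CS250: CS250 black — skip
    CS340 black
  CS401 black
CS210 black
CS201 gray
  CS201→CS401: CS401 black — skip
CS201 black
CS120 gray
  CS120→CS201: CS201 black — skip
  CS120→CS470: CS470 black — skip
  CS420 gray
    CS420→CS250: CS250 black — skip
    CS230 gray
      CS230→CS210: CS210 black — skip
      CS301 gray
        CS301→CS201: CS201 black — skip
        CS310 gray
          CS310→CS250: CS250 black — skip
        CS310 black
        CS301→CS250: CS250 black — skip
      CS301 black
      CS230→CS310: CS310 black — skip
      CS230→CS120: CS120 is gray → back edge
Back edge found, so a cycle exists: CS120 → CS420 → CS230 → CS120.

Yes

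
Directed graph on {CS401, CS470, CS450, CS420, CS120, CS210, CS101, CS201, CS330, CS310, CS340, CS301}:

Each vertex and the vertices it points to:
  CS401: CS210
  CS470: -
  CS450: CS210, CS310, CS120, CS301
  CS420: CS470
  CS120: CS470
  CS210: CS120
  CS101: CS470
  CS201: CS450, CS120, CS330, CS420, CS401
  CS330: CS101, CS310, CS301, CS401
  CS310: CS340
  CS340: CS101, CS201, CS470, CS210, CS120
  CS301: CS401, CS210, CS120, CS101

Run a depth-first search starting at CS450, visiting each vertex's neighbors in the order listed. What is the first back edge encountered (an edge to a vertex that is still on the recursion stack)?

DFS from CS450 (visiting each vertex's neighbors in the order listed); mark gray on enter, black on exit:
CS450 gray
  CS210 gray
    CS120 gray
      CS470 gray
      CS470 black
    CS120 black
  CS210 black
  CS310 gray
    CS340 gray
      CS101 gray
        CS101→CS470: CS470 black — skip
      CS101 black
      CS201 gray
        CS201→CS450: CS450 is gray → back edge
First back edge: CS201 → CS450.

CS201→CS450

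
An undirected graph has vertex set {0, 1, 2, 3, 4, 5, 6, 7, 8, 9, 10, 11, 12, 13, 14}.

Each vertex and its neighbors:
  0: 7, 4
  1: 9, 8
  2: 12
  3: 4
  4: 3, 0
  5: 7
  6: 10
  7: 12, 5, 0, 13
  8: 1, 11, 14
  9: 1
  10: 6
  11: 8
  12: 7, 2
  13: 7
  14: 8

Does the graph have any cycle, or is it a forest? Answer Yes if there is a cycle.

No

DFS, tracking each vertex's parent; an edge to a visited non-parent vertex closes a cycle.
Start from 7:
visit 7 (parent –)
  visit 12 (parent 7)
    12–7: parent, skip
    visit 2 (parent 12)
      2–12: parent, skip
  visit 5 (parent 7)
    5–7: parent, skip
  visit 0 (parent 7)
    0–7: parent, skip
    visit 4 (parent 0)
      visit 3 (parent 4)
        3–4: parent, skip
      4–0: parent, skip
  visit 13 (parent 7)
    13–7: parent, skip
visit 1 (parent –)
  visit 9 (parent 1)
    9–1: parent, skip
  visit 8 (parent 1)
    8–1: parent, skip
    visit 11 (parent 8)
      11–8: parent, skip
    visit 14 (parent 8)
      14–8: parent, skip
visit 6 (parent –)
  visit 10 (parent 6)
    10–6: parent, skip
No non-parent visited neighbor found — the graph is a forest.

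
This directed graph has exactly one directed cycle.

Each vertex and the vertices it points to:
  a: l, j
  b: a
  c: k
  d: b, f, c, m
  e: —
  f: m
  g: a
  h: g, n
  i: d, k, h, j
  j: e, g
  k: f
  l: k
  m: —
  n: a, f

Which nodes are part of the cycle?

DFS with gray/black marking from j:
j gray
  e gray
  e black
  g gray
    a gray
      l gray
        k gray
          f gray
            m gray
            m black
          f black
        k black
      l black
      a→j: j is gray → back edge
Back edge closes the cycle j → g → a → j; its vertices are {a, g, j}.

a, g, j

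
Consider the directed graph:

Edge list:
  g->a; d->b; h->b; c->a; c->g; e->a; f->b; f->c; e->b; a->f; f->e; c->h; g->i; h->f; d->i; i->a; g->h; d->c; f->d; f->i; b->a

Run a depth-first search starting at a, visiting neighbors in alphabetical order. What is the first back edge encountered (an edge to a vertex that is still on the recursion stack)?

b->a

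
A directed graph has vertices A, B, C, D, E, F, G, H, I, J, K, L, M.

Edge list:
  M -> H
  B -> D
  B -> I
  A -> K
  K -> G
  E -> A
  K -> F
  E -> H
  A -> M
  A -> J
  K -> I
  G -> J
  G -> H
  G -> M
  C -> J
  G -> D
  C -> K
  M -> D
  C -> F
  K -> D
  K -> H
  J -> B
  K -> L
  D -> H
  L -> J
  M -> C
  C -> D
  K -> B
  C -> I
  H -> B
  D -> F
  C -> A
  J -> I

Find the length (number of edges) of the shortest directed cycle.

For each vertex v, BFS finds the shortest path from v back to v.
The shortest such closed walk is A → M → C → A, length 3.

3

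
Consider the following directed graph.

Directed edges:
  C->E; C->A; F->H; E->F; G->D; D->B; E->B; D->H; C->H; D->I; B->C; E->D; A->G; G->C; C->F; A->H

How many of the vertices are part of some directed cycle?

A vertex is on a directed cycle iff it belongs to a strongly connected component of size ≥ 2 (or has a self-loop).
The vertices on cycles are {A, B, C, D, E, G} — 6 in total.

6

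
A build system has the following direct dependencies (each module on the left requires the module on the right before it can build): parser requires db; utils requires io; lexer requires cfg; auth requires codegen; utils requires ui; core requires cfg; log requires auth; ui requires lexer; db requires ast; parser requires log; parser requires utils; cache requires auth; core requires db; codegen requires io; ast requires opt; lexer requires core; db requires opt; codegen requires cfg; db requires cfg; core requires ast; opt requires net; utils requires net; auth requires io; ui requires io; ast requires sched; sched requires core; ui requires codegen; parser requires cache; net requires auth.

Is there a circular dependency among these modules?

Yes

DFS with white/gray/black marking, starting from ast:
ast gray
  opt gray
    net gray
      auth gray
        codegen gray
          io gray
          io black
          cfg gray
          cfg black
        codegen black
        auth→io: io black — skip
      auth black
    net black
  opt black
  sched gray
    core gray
      db gray
        db→opt: opt black — skip
        db→cfg: cfg black — skip
        db→ast: ast is gray → back edge
Back edge found, so a cycle exists: ast → sched → core → db → ast.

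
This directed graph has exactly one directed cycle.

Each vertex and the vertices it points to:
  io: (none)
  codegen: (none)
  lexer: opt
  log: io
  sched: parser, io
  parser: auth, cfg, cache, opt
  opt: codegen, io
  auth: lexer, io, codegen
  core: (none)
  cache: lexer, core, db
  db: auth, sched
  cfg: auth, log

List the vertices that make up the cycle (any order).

DFS with gray/black marking from parser:
parser gray
  auth gray
    lexer gray
      opt gray
        codegen gray
        codegen black
        io gray
        io black
      opt black
    lexer black
    auth→io: io black — skip
    auth→codegen: codegen black — skip
  auth black
  cfg gray
    cfg→auth: auth black — skip
    log gray
      log→io: io black — skip
    log black
  cfg black
  cache gray
    cache→lexer: lexer black — skip
    core gray
    core black
    db gray
      db→auth: auth black — skip
      sched gray
        sched→parser: parser is gray → back edge
Back edge closes the cycle parser → cache → db → sched → parser; its vertices are {db, cache, sched, parser}.

db, cache, sched, parser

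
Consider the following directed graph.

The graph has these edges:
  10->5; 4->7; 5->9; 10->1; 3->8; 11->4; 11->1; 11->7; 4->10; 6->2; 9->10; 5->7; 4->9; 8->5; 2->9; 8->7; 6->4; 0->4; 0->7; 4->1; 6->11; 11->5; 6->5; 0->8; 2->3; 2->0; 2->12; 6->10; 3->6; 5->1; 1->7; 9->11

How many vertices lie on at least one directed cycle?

A vertex is on a directed cycle iff it belongs to a strongly connected component of size ≥ 2 (or has a self-loop).
The vertices on cycles are {2, 3, 4, 5, 6, 9, 10, 11} — 8 in total.

8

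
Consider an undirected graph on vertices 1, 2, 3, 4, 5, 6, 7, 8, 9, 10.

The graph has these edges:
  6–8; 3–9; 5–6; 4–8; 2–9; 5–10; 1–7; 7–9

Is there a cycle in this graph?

No

DFS, tracking each vertex's parent; an edge to a visited non-parent vertex closes a cycle.
Start from 5:
visit 5 (parent –)
  visit 6 (parent 5)
    visit 8 (parent 6)
      8–6: parent, skip
      visit 4 (parent 8)
        4–8: parent, skip
    6–5: parent, skip
  visit 10 (parent 5)
    10–5: parent, skip
visit 1 (parent –)
  visit 7 (parent 1)
    7–1: parent, skip
    visit 9 (parent 7)
      visit 3 (parent 9)
        3–9: parent, skip
      9–7: parent, skip
      visit 2 (parent 9)
        2–9: parent, skip
No non-parent visited neighbor found — the graph is a forest.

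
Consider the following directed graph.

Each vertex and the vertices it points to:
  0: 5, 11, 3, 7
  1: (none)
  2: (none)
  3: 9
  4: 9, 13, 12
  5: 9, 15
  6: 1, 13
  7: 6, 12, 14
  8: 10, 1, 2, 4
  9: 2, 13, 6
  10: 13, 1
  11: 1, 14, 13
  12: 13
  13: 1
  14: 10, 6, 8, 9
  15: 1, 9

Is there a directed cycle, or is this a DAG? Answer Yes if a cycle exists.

DFS with white/gray/black marking, starting from 1:
1 gray
1 black
0 gray
  5 gray
    9 gray
      2 gray
      2 black
      13 gray
        13→1: 1 black — skip
      13 black
      6 gray
        6→1: 1 black — skip
        6→13: 13 black — skip
      6 black
    9 black
    15 gray
      15→1: 1 black — skip
      15→9: 9 black — skip
    15 black
  5 black
  11 gray
    11→1: 1 black — skip
    14 gray
      10 gray
        10→13: 13 black — skip
        10→1: 1 black — skip
      10 black
      14→6: 6 black — skip
      8 gray
        8→10: 10 black — skip
        8→1: 1 black — skip
        8→2: 2 black — skip
        4 gray
          4→9: 9 black — skip
          4→13: 13 black — skip
          12 gray
            12→13: 13 black — skip
          12 black
        4 black
      8 black
      14→9: 9 black — skip
    14 black
    11→13: 13 black — skip
  11 black
  3 gray
    3→9: 9 black — skip
  3 black
  7 gray
    7→6: 6 black — skip
    7→12: 12 black — skip
    7→14: 14 black — skip
  7 black
0 black
Every edge goes to a white or black vertex — no back edge, so the graph is acyclic.

No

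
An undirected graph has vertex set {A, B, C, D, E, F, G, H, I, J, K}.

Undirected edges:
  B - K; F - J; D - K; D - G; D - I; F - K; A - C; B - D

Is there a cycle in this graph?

Yes

DFS, tracking each vertex's parent; an edge to a visited non-parent vertex closes a cycle.
Start from F:
visit F (parent –)
  visit K (parent F)
    K–F: parent, skip
    visit D (parent K)
      D–K: parent, skip
      visit G (parent D)
        G–D: parent, skip
      visit B (parent D)
        B–D: parent, skip
        B–K: K visited and ≠ parent → cycle
Cycle: K – D – B – K.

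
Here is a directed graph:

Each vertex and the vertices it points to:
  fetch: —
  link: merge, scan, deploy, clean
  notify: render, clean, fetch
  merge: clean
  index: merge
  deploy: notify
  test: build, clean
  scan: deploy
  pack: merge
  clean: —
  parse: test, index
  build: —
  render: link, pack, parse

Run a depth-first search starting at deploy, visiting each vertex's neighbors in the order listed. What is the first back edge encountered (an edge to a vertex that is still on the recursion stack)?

DFS from deploy (visiting each vertex's neighbors in the order listed); mark gray on enter, black on exit:
deploy gray
  notify gray
    render gray
      link gray
        merge gray
          clean gray
          clean black
        merge black
        scan gray
          scan→deploy: deploy is gray → back edge
First back edge: scan → deploy.

scan->deploy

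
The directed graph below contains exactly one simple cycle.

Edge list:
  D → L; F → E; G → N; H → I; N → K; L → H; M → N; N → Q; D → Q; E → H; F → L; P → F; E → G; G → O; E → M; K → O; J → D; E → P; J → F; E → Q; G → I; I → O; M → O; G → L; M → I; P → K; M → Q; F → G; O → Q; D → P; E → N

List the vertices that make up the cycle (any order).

DFS with gray/black marking from P:
P gray
  K gray
    O gray
      Q gray
      Q black
    O black
  K black
  F gray
    L gray
      H gray
        I gray
          I→O: O black — skip
        I black
      H black
    L black
    G gray
      G→L: L black — skip
      G→I: I black — skip
      G→O: O black — skip
      N gray
        N→Q: Q black — skip
        N→K: K black — skip
      N black
    G black
    E gray
      M gray
        M→N: N black — skip
        M→Q: Q black — skip
        M→I: I black — skip
        M→O: O black — skip
      M black
      E→Q: Q black — skip
      E→N: N black — skip
      E→H: H black — skip
      E→G: G black — skip
      E→P: P is gray → back edge
Back edge closes the cycle P → F → E → P; its vertices are {E, F, P}.

E, F, P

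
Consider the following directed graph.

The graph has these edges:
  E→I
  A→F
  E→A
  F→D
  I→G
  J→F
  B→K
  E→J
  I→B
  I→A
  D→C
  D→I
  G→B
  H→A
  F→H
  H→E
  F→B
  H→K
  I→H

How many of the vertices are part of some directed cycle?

7

A vertex is on a directed cycle iff it belongs to a strongly connected component of size ≥ 2 (or has a self-loop).
The vertices on cycles are {A, D, E, F, H, I, J} — 7 in total.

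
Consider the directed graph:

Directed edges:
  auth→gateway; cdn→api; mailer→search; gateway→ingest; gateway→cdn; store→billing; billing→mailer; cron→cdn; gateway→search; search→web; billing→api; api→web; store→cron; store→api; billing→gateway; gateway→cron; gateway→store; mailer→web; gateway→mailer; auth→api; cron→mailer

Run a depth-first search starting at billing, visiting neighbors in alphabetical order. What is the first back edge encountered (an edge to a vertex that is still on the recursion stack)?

DFS from billing (visiting neighbors in alphabetical order); mark gray on enter, black on exit:
billing gray
  api gray
    web gray
    web black
  api black
  gateway gray
    cdn gray
      cdn→api: api black — skip
    cdn black
    cron gray
      cron→cdn: cdn black — skip
      mailer gray
        search gray
          search→web: web black — skip
        search black
        mailer→web: web black — skip
      mailer black
    cron black
    ingest gray
    ingest black
    gateway→mailer: mailer black — skip
    gateway→search: search black — skip
    store gray
      store→api: api black — skip
      store→billing: billing is gray → back edge
First back edge: store → billing.

store->billing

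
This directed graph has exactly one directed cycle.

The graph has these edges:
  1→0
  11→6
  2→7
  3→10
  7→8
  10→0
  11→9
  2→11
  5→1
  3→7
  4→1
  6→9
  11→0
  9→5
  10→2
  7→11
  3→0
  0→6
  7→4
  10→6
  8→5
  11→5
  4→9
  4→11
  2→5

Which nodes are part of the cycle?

0, 1, 5, 6, 9

DFS with gray/black marking from 5:
5 gray
  1 gray
    0 gray
      6 gray
        9 gray
          9→5: 5 is gray → back edge
Back edge closes the cycle 5 → 1 → 0 → 6 → 9 → 5; its vertices are {0, 1, 5, 6, 9}.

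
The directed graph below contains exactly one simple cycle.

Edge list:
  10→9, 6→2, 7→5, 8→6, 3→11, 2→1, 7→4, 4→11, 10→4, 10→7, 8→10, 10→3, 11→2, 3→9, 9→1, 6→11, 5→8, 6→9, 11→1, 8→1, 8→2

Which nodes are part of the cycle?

5, 7, 8, 10

DFS with gray/black marking from 10:
10 gray
  4 gray
    11 gray
      1 gray
      1 black
      2 gray
        2→1: 1 black — skip
      2 black
    11 black
  4 black
  3 gray
    3→11: 11 black — skip
    9 gray
      9→1: 1 black — skip
    9 black
  3 black
  7 gray
    5 gray
      8 gray
        8→10: 10 is gray → back edge
Back edge closes the cycle 10 → 7 → 5 → 8 → 10; its vertices are {5, 7, 8, 10}.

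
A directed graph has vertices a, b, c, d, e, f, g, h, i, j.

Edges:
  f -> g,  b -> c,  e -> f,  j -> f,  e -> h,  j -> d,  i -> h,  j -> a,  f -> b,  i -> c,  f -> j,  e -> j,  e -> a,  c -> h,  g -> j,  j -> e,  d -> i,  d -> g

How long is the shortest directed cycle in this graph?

2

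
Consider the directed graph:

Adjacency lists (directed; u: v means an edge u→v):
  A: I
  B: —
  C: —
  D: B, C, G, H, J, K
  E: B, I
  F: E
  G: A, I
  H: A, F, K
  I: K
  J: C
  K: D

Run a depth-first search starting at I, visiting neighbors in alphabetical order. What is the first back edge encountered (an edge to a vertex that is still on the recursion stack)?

A→I

DFS from I (visiting neighbors in alphabetical order); mark gray on enter, black on exit:
I gray
  K gray
    D gray
      B gray
      B black
      C gray
      C black
      G gray
        A gray
          A→I: I is gray → back edge
First back edge: A → I.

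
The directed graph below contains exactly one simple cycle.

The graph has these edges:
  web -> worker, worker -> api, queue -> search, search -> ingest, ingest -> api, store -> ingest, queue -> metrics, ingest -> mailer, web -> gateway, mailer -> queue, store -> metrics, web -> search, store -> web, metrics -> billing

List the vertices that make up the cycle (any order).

DFS with gray/black marking from ingest:
ingest gray
  api gray
  api black
  mailer gray
    queue gray
      search gray
        search→ingest: ingest is gray → back edge
Back edge closes the cycle ingest → mailer → queue → search → ingest; its vertices are {queue, ingest, mailer, search}.

queue, ingest, mailer, search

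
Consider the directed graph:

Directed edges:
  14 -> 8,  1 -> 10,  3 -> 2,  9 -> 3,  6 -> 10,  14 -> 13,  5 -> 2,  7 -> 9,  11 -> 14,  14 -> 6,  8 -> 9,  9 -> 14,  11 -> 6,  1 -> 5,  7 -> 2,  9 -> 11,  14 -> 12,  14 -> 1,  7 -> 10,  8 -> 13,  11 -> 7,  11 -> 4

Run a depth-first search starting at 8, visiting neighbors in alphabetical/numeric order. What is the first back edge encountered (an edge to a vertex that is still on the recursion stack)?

DFS from 8 (visiting neighbors in alphabetical/numeric order); mark gray on enter, black on exit:
8 gray
  9 gray
    3 gray
      2 gray
      2 black
    3 black
    11 gray
      4 gray
      4 black
      6 gray
        10 gray
        10 black
      6 black
      7 gray
        7→2: 2 black — skip
        7→9: 9 is gray → back edge
First back edge: 7 → 9.

7->9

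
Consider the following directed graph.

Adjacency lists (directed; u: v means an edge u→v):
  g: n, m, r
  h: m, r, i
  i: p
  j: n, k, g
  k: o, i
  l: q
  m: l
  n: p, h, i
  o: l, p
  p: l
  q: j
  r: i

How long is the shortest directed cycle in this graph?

5

For each vertex v, BFS finds the shortest path from v back to v.
The shortest such closed walk is q → j → g → m → l → q, length 5.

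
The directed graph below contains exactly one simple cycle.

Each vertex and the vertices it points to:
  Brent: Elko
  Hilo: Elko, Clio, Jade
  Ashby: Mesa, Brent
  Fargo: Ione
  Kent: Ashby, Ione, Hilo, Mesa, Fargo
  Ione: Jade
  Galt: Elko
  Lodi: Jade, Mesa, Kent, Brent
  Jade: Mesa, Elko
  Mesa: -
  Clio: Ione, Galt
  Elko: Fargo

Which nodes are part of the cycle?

DFS with gray/black marking from Fargo:
Fargo gray
  Ione gray
    Jade gray
      Mesa gray
      Mesa black
      Elko gray
        Elko→Fargo: Fargo is gray → back edge
Back edge closes the cycle Fargo → Ione → Jade → Elko → Fargo; its vertices are {Elko, Ione, Jade, Fargo}.

Elko, Ione, Jade, Fargo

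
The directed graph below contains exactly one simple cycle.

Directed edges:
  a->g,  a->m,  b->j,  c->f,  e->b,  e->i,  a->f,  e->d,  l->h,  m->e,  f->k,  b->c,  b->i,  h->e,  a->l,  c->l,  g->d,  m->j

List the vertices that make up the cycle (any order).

DFS with gray/black marking from e:
e gray
  d gray
  d black
  b gray
    c gray
      l gray
        h gray
          h→e: e is gray → back edge
Back edge closes the cycle e → b → c → l → h → e; its vertices are {b, c, e, h, l}.

b, c, e, h, l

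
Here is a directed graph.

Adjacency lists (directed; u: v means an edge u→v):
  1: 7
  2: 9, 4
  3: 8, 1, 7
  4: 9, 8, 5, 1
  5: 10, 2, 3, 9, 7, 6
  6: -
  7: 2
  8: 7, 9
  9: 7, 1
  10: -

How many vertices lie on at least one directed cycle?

8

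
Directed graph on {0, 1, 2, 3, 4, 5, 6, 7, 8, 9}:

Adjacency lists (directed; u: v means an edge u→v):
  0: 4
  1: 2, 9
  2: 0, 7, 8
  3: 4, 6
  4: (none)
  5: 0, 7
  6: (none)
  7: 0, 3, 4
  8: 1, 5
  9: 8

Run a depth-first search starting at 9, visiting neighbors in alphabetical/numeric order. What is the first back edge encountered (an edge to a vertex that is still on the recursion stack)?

2→8

DFS from 9 (visiting neighbors in alphabetical/numeric order); mark gray on enter, black on exit:
9 gray
  8 gray
    1 gray
      2 gray
        0 gray
          4 gray
          4 black
        0 black
        7 gray
          7→0: 0 black — skip
          3 gray
            3→4: 4 black — skip
            6 gray
            6 black
          3 black
          7→4: 4 black — skip
        7 black
        2→8: 8 is gray → back edge
First back edge: 2 → 8.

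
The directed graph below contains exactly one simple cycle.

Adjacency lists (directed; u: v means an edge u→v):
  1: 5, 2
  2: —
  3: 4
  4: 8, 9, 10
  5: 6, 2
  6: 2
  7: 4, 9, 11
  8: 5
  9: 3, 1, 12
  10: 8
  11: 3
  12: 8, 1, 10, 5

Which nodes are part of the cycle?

DFS with gray/black marking from 3:
3 gray
  4 gray
    8 gray
      5 gray
        6 gray
          2 gray
          2 black
        6 black
        5→2: 2 black — skip
      5 black
    8 black
    9 gray
      9→3: 3 is gray → back edge
Back edge closes the cycle 3 → 4 → 9 → 3; its vertices are {3, 4, 9}.

3, 4, 9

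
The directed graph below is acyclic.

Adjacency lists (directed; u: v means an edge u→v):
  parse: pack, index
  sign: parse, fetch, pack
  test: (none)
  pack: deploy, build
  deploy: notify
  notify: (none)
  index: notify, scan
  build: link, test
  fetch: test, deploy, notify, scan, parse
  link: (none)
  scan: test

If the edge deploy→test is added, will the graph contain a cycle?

No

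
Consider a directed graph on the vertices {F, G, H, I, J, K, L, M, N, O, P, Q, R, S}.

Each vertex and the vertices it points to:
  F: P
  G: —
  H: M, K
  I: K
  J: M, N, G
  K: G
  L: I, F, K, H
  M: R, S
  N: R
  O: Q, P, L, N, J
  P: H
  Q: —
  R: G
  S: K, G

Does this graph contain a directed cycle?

No

DFS with white/gray/black marking, starting from L:
L gray
  I gray
    K gray
      G gray
      G black
    K black
  I black
  F gray
    P gray
      H gray
        M gray
          R gray
            R→G: G black — skip
          R black
          S gray
            S→K: K black — skip
            S→G: G black — skip
          S black
        M black
        H→K: K black — skip
      H black
    P black
  F black
  L→K: K black — skip
  L→H: H black — skip
L black
J gray
  J→M: M black — skip
  N gray
    N→R: R black — skip
  N black
  J→G: G black — skip
J black
O gray
  Q gray
  Q black
  O→P: P black — skip
  O→L: L black — skip
  O→N: N black — skip
  O→J: J black — skip
O black
Every edge goes to a white or black vertex — no back edge, so the graph is acyclic.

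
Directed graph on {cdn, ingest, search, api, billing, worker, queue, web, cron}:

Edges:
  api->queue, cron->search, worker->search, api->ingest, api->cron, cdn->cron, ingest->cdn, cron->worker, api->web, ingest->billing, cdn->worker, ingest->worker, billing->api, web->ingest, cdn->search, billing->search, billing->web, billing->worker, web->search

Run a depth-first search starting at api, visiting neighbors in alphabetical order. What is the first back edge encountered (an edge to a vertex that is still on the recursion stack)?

billing→api

DFS from api (visiting neighbors in alphabetical order); mark gray on enter, black on exit:
api gray
  cron gray
    search gray
    search black
    worker gray
      worker→search: search black — skip
    worker black
  cron black
  ingest gray
    billing gray
      billing→api: api is gray → back edge
First back edge: billing → api.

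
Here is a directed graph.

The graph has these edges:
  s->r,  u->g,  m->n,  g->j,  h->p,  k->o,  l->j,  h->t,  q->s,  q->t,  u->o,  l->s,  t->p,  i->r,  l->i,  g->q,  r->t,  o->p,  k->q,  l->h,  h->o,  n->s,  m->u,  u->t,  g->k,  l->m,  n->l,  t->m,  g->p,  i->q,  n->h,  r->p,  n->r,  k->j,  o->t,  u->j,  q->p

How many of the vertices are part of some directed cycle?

13

A vertex is on a directed cycle iff it belongs to a strongly connected component of size ≥ 2 (or has a self-loop).
The vertices on cycles are {g, h, i, k, l, m, n, o, q, r, s, t, u} — 13 in total.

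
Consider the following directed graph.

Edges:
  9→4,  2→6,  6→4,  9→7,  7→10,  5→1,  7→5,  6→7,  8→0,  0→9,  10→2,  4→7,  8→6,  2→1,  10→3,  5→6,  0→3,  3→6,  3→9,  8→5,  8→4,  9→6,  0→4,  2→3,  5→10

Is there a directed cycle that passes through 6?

6 is on a cycle iff 6 can reach itself via ≥1 edge.
6 → 7 → 5 → 6 — yes.

Yes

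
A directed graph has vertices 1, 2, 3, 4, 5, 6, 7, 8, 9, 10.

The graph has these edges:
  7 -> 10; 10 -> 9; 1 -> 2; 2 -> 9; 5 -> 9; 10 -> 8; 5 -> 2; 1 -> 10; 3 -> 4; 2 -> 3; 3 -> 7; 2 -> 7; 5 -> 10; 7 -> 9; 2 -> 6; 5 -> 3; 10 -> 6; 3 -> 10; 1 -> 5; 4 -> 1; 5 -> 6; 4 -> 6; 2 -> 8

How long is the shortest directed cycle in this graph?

For each vertex v, BFS finds the shortest path from v back to v.
The shortest such closed walk is 1 → 5 → 3 → 4 → 1, length 4.

4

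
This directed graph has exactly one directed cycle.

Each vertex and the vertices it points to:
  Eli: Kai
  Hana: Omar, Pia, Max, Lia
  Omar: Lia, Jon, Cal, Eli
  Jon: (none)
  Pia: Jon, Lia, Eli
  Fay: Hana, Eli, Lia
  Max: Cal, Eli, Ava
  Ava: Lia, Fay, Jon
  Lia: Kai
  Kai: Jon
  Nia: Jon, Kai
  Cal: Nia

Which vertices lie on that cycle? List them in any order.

Ava, Fay, Max, Hana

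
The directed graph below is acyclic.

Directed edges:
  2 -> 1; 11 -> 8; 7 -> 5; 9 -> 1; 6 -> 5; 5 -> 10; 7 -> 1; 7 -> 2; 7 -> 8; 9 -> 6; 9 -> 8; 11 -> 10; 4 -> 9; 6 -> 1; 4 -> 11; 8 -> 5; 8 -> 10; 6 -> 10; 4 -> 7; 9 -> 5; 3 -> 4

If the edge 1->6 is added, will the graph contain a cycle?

Yes

Adding 1→6 creates a cycle iff 6 can already reach 1.
Path from 6: 6 → 1.
So 6 → … → 1 → 6 is a cycle.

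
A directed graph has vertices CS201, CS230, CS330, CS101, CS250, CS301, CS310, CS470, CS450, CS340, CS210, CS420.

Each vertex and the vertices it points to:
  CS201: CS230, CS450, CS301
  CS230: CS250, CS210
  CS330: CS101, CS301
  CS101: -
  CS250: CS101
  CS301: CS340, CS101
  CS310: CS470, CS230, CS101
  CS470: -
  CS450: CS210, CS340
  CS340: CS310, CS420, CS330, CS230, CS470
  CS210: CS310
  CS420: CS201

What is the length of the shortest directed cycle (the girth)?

For each vertex v, BFS finds the shortest path from v back to v.
The shortest such closed walk is CS340 → CS330 → CS301 → CS340, length 3.

3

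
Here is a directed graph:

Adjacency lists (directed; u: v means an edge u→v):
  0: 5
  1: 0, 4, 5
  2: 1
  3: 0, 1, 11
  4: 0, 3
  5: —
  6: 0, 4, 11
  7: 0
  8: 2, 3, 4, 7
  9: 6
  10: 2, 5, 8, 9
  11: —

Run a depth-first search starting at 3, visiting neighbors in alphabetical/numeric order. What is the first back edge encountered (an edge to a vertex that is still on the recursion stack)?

4->3

DFS from 3 (visiting neighbors in alphabetical/numeric order); mark gray on enter, black on exit:
3 gray
  0 gray
    5 gray
    5 black
  0 black
  1 gray
    1→0: 0 black — skip
    4 gray
      4→0: 0 black — skip
      4→3: 3 is gray → back edge
First back edge: 4 → 3.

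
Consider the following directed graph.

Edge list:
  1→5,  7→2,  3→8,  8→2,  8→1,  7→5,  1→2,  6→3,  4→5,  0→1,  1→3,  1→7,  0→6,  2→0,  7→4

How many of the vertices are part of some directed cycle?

A vertex is on a directed cycle iff it belongs to a strongly connected component of size ≥ 2 (or has a self-loop).
The vertices on cycles are {0, 1, 2, 3, 6, 7, 8} — 7 in total.

7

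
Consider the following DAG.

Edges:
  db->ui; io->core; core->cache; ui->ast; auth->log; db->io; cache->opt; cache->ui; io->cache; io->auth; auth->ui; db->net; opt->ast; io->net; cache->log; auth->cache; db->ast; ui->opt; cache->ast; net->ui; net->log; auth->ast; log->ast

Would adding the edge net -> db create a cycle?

Yes

Adding net→db creates a cycle iff db can already reach net.
Path from db: db → net.
So db → … → net → db is a cycle.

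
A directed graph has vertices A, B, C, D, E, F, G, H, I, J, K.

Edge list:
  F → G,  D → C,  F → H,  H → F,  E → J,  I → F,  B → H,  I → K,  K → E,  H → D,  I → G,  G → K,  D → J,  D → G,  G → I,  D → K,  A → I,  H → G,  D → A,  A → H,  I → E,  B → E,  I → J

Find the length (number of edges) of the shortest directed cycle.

For each vertex v, BFS finds the shortest path from v back to v.
The shortest such closed walk is H → F → H, length 2.

2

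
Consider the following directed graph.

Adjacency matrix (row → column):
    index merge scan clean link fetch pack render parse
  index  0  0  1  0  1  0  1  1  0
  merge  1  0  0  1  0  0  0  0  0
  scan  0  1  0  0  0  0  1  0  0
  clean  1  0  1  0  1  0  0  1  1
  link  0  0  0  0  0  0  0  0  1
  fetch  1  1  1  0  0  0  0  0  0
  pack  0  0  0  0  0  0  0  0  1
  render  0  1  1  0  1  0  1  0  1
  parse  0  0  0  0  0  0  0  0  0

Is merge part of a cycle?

merge is on a cycle iff merge can reach itself via ≥1 edge.
merge → clean → scan → merge — yes.

Yes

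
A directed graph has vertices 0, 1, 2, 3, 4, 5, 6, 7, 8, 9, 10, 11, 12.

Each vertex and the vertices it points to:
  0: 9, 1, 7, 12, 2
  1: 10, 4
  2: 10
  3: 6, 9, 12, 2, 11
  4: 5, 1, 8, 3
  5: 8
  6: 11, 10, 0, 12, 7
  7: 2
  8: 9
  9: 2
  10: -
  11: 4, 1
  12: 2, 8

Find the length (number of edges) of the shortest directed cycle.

For each vertex v, BFS finds the shortest path from v back to v.
The shortest such closed walk is 4 → 1 → 4, length 2.

2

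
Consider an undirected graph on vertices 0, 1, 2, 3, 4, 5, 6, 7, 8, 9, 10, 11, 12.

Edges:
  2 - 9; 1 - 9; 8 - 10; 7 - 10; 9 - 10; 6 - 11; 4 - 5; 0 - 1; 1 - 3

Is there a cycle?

DFS, tracking each vertex's parent; an edge to a visited non-parent vertex closes a cycle.
Start from 3:
visit 3 (parent –)
  visit 1 (parent 3)
    visit 9 (parent 1)
      visit 2 (parent 9)
        2–9: parent, skip
      9–1: parent, skip
      visit 10 (parent 9)
        10–9: parent, skip
        visit 7 (parent 10)
          7–10: parent, skip
        visit 8 (parent 10)
          8–10: parent, skip
    visit 0 (parent 1)
      0–1: parent, skip
    1–3: parent, skip
visit 4 (parent –)
  visit 5 (parent 4)
    5–4: parent, skip
visit 6 (parent –)
  visit 11 (parent 6)
    11–6: parent, skip
visit 12 (parent –)
No non-parent visited neighbor found — the graph is a forest.

No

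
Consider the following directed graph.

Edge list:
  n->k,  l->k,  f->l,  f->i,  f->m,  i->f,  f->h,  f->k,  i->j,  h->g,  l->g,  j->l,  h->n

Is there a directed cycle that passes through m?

No

m lies on a cycle iff there is a path from m back to itself.
Exploring from m, it never reaches itself; equivalently, its strongly connected component is a singleton.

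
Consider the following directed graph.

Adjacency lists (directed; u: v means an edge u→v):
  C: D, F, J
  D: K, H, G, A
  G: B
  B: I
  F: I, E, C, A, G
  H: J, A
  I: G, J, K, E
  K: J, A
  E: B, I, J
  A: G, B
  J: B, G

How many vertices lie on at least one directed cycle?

9

A vertex is on a directed cycle iff it belongs to a strongly connected component of size ≥ 2 (or has a self-loop).
The vertices on cycles are {A, B, C, E, F, G, I, J, K} — 9 in total.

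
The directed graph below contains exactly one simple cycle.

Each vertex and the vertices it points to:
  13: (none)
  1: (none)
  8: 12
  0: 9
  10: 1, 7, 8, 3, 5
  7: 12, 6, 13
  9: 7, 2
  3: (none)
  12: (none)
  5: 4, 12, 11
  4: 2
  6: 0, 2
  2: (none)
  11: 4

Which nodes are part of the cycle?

DFS with gray/black marking from 7:
7 gray
  12 gray
  12 black
  6 gray
    0 gray
      9 gray
        9→7: 7 is gray → back edge
Back edge closes the cycle 7 → 6 → 0 → 9 → 7; its vertices are {0, 6, 7, 9}.

0, 6, 7, 9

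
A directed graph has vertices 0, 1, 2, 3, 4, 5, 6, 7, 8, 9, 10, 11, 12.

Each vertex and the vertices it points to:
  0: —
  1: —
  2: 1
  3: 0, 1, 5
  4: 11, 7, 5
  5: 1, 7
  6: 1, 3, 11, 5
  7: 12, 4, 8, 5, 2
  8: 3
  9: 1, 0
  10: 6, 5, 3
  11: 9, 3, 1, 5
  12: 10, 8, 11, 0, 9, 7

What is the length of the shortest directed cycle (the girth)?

2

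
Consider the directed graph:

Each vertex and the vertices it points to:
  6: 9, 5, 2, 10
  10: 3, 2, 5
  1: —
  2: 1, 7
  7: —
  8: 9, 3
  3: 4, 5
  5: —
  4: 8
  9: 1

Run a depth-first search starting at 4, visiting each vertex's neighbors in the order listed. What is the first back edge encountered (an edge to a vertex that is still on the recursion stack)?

DFS from 4 (visiting each vertex's neighbors in the order listed); mark gray on enter, black on exit:
4 gray
  8 gray
    9 gray
      1 gray
      1 black
    9 black
    3 gray
      3→4: 4 is gray → back edge
First back edge: 3 → 4.

3->4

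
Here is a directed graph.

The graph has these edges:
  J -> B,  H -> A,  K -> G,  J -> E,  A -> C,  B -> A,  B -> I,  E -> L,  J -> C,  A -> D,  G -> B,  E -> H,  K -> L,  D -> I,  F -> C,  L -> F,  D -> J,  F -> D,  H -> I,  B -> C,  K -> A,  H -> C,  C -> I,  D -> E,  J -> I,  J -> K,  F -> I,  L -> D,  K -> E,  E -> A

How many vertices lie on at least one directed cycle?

10

A vertex is on a directed cycle iff it belongs to a strongly connected component of size ≥ 2 (or has a self-loop).
The vertices on cycles are {A, B, D, E, F, G, H, J, K, L} — 10 in total.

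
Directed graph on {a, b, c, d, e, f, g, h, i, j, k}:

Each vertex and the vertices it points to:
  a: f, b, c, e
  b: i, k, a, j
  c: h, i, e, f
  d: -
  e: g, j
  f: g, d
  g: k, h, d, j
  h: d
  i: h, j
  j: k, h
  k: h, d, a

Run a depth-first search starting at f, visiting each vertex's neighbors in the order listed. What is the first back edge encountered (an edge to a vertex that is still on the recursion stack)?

DFS from f (visiting each vertex's neighbors in the order listed); mark gray on enter, black on exit:
f gray
  g gray
    k gray
      h gray
        d gray
        d black
      h black
      k→d: d black — skip
      a gray
        a→f: f is gray → back edge
First back edge: a → f.

a->f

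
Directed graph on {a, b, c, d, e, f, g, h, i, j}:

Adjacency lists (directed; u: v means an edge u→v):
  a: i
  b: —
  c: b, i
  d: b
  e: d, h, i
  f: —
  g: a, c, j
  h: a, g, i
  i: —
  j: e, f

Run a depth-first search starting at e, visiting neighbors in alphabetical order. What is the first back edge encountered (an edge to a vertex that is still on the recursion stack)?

j→e

DFS from e (visiting neighbors in alphabetical order); mark gray on enter, black on exit:
e gray
  d gray
    b gray
    b black
  d black
  h gray
    a gray
      i gray
      i black
    a black
    g gray
      g→a: a black — skip
      c gray
        c→b: b black — skip
        c→i: i black — skip
      c black
      j gray
        j→e: e is gray → back edge
First back edge: j → e.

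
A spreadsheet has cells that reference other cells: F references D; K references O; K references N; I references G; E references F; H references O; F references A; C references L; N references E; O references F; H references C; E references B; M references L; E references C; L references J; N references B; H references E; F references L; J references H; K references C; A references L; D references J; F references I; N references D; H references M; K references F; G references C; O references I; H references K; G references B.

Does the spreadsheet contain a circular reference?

Yes

DFS with white/gray/black marking, starting from F:
F gray
  I gray
    G gray
      B gray
      B black
      C gray
        L gray
          J gray
            H gray
              E gray
                E→B: B black — skip
                E→F: F is gray → back edge
Back edge found, so a cycle exists: F → I → G → C → L → J → H → E → F.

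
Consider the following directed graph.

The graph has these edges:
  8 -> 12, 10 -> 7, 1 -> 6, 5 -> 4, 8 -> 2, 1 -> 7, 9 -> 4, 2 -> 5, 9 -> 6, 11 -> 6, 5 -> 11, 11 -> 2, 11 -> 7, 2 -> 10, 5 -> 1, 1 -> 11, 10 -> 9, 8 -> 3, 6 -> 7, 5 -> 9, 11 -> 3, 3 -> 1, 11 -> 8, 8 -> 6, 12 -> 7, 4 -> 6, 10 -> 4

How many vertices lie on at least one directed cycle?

6

A vertex is on a directed cycle iff it belongs to a strongly connected component of size ≥ 2 (or has a self-loop).
The vertices on cycles are {1, 2, 3, 5, 8, 11} — 6 in total.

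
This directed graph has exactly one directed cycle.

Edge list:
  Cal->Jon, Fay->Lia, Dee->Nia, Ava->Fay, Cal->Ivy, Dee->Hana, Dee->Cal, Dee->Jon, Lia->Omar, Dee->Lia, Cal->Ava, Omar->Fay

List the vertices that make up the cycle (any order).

DFS with gray/black marking from Lia:
Lia gray
  Omar gray
    Fay gray
      Fay→Lia: Lia is gray → back edge
Back edge closes the cycle Lia → Omar → Fay → Lia; its vertices are {Fay, Lia, Omar}.

Fay, Lia, Omar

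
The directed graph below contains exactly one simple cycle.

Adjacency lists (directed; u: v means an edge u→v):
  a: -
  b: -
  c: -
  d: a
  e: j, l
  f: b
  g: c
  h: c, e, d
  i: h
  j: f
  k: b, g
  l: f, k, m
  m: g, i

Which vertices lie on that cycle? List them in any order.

DFS with gray/black marking from e:
e gray
  j gray
    f gray
      b gray
      b black
    f black
  j black
  l gray
    l→f: f black — skip
    k gray
      k→b: b black — skip
      g gray
        c gray
        c black
      g black
    k black
    m gray
      m→g: g black — skip
      i gray
        h gray
          h→c: c black — skip
          h→e: e is gray → back edge
Back edge closes the cycle e → l → m → i → h → e; its vertices are {e, h, i, l, m}.

e, h, i, l, m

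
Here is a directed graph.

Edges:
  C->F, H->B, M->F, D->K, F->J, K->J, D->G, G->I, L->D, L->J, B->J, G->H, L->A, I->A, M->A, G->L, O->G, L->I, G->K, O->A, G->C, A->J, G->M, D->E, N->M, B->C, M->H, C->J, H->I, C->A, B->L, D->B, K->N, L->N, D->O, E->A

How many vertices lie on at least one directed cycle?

9

A vertex is on a directed cycle iff it belongs to a strongly connected component of size ≥ 2 (or has a self-loop).
The vertices on cycles are {B, D, G, H, K, L, M, N, O} — 9 in total.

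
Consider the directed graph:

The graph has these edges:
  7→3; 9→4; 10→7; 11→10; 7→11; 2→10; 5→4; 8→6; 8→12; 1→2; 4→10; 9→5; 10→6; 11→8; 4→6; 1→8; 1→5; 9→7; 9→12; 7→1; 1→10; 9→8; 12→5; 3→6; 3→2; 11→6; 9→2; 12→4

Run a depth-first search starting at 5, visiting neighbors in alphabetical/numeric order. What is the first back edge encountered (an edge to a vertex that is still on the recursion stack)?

2->10

DFS from 5 (visiting neighbors in alphabetical/numeric order); mark gray on enter, black on exit:
5 gray
  4 gray
    6 gray
    6 black
    10 gray
      10→6: 6 black — skip
      7 gray
        1 gray
          2 gray
            2→10: 10 is gray → back edge
First back edge: 2 → 10.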